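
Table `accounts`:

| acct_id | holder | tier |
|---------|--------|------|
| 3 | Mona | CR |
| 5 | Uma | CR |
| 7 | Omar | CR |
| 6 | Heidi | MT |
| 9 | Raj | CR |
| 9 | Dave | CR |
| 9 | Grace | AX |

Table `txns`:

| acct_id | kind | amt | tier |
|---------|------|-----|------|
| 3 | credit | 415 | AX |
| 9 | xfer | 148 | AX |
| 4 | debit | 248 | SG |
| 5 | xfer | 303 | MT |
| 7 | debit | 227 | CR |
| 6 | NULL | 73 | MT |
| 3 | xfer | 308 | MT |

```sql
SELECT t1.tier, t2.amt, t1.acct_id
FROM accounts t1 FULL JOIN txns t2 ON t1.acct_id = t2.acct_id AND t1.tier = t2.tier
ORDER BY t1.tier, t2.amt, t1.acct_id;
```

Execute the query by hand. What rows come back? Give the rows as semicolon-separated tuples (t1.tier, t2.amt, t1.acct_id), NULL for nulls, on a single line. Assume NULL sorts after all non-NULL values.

(AX, 148, 9); (CR, 227, 7); (CR, NULL, 3); (CR, NULL, 5); (CR, NULL, 9); (CR, NULL, 9); (MT, 73, 6); (NULL, 248, NULL); (NULL, 303, NULL); (NULL, 308, NULL); (NULL, 415, NULL)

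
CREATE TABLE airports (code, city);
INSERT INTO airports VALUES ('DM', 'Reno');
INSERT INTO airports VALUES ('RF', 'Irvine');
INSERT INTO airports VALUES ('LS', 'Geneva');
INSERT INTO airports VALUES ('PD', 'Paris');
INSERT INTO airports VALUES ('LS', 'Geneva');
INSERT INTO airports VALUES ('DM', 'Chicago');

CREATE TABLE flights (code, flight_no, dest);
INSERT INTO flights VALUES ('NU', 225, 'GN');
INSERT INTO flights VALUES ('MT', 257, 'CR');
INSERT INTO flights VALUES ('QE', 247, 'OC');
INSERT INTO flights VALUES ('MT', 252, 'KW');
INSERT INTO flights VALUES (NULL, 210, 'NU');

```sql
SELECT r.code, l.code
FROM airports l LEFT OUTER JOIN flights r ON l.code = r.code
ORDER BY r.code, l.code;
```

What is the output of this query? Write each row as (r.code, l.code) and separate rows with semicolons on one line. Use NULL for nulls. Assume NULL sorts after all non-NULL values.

LEFT JOIN keeps every row from `airports`; unmatched rows get NULL for `flights`'s columns.
Matching on l.code = r.code. A NULL in a compared column never satisfies the condition.
- l (code=DM) has no partner → padded with NULL.
- l (code=RF) has no partner → padded with NULL.
- l (code=LS) has no partner → padded with NULL.
- l (code=PD) has no partner → padded with NULL.
- l (code=LS) has no partner → padded with NULL.
- l (code=DM) has no partner → padded with NULL.
After projecting and ordering:
r.code | l.code
NULL | DM
NULL | DM
NULL | LS
NULL | LS
NULL | PD
NULL | RF

(NULL, DM); (NULL, DM); (NULL, LS); (NULL, LS); (NULL, PD); (NULL, RF)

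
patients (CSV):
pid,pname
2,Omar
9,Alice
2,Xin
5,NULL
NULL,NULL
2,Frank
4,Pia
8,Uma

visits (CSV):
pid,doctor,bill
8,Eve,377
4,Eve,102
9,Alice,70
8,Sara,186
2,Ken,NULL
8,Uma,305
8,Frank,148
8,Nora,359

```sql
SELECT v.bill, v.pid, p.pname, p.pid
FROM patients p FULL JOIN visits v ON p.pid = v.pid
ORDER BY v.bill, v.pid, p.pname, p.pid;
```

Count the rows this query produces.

FULL OUTER JOIN keeps every row from both sides; unmatched rows get NULL for the other side's columns.
Matching on p.pid = v.pid. A NULL in a compared column never satisfies the condition.
- p row (pid=2): matches 1 v row(s) → 1 output row(s).
- p row (pid=9): matches 1 v row(s) → 1 output row(s).
- p row (pid=2): matches 1 v row(s) → 1 output row(s).
- p row (pid=5): no match → kept, v columns NULL.
- p row (pid=NULL): no match → kept, v columns NULL.
- p row (pid=2): matches 1 v row(s) → 1 output row(s).
- p row (pid=4): matches 1 v row(s) → 1 output row(s).
- p row (pid=8): matches 5 v row(s) → 5 output row(s).
Total: 10 matched + 2 padded = 12 rows.

12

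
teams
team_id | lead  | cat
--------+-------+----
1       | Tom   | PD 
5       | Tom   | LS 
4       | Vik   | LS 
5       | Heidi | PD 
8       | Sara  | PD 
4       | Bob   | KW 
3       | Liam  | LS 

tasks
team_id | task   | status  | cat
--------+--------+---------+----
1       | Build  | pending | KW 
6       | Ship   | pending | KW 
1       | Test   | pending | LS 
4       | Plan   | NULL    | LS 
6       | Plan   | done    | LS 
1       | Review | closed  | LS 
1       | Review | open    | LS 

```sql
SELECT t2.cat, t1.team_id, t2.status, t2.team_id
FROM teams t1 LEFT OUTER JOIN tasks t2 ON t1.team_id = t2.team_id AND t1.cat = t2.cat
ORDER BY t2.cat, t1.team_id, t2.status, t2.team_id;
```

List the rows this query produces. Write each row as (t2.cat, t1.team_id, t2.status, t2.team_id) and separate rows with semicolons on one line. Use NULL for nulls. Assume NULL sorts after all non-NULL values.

(LS, 4, NULL, 4); (NULL, 1, NULL, NULL); (NULL, 3, NULL, NULL); (NULL, 4, NULL, NULL); (NULL, 5, NULL, NULL); (NULL, 5, NULL, NULL); (NULL, 8, NULL, NULL)

LEFT JOIN keeps every row from `teams`; unmatched rows get NULL for `tasks`'s columns.
Matching on t1.team_id = t2.team_id AND t1.cat = t2.cat.
- t1 row (team_id=1, cat=PD): no match → kept, t2 columns NULL.
- t1 row (team_id=5, cat=LS): no match → kept, t2 columns NULL.
- t1 row (team_id=4, cat=LS): matches 1 t2 row(s) → 1 output row(s).
- t1 row (team_id=5, cat=PD): no match → kept, t2 columns NULL.
- t1 row (team_id=8, cat=PD): no match → kept, t2 columns NULL.
- t1 row (team_id=4, cat=KW): no match → kept, t2 columns NULL.
- t1 row (team_id=3, cat=LS): no match → kept, t2 columns NULL.
After projecting and ordering:
t2.cat | t1.team_id | t2.status | t2.team_id
LS | 4 | NULL | 4
NULL | 1 | NULL | NULL
NULL | 3 | NULL | NULL
NULL | 4 | NULL | NULL
NULL | 5 | NULL | NULL
NULL | 5 | NULL | NULL
NULL | 8 | NULL | NULL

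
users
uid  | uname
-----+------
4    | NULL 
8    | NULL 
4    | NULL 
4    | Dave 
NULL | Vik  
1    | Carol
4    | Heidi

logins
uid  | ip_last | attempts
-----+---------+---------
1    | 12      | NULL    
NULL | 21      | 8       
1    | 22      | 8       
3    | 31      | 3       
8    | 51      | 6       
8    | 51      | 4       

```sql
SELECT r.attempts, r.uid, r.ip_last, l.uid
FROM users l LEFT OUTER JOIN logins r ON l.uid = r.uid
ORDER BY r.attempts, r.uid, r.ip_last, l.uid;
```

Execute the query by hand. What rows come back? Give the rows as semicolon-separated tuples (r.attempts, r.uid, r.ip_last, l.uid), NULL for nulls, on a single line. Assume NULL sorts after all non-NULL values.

(4, 8, 51, 8); (6, 8, 51, 8); (8, 1, 22, 1); (NULL, 1, 12, 1); (NULL, NULL, NULL, 4); (NULL, NULL, NULL, 4); (NULL, NULL, NULL, 4); (NULL, NULL, NULL, 4); (NULL, NULL, NULL, NULL)

LEFT JOIN keeps every row from `users`; unmatched rows get NULL for `logins`'s columns.
Matching on l.uid = r.uid. A NULL in a compared column never satisfies the condition.
- l[0] uid=4 → no match; kept with NULLs on the r side.
- l[1] uid=8 → 2 match(es) in r → 2 row(s).
- l[2] uid=4 → no match; kept with NULLs on the r side.
- l[3] uid=4 → no match; kept with NULLs on the r side.
- l[4] uid=NULL → no match; kept with NULLs on the r side.
- l[5] uid=1 → 2 match(es) in r → 2 row(s).
- l[6] uid=4 → no match; kept with NULLs on the r side.
After projecting and ordering:
r.attempts | r.uid | r.ip_last | l.uid
4 | 8 | 51 | 8
6 | 8 | 51 | 8
8 | 1 | 22 | 1
NULL | 1 | 12 | 1
NULL | NULL | NULL | 4
NULL | NULL | NULL | 4
NULL | NULL | NULL | 4
NULL | NULL | NULL | 4
NULL | NULL | NULL | NULL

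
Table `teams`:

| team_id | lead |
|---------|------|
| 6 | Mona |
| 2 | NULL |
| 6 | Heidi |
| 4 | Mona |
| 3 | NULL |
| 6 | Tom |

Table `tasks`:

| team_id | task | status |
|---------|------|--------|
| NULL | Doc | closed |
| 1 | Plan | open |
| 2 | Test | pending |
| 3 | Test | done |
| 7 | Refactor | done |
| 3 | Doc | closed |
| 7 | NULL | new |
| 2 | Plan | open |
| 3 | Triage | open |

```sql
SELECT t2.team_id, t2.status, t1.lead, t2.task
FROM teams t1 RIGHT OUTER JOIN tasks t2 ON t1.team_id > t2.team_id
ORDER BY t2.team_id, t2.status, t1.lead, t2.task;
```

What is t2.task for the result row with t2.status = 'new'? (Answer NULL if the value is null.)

NULL

RIGHT JOIN keeps every row from `tasks`; unmatched rows get NULL for `teams`'s columns.
Matching on t1.team_id > t2.team_id. A NULL in a compared column never satisfies the condition.
- t1 (team_id=6) pairs with 6 row(s) of t2.
- t1 (team_id=2) pairs with 1 row(s) of t2.
- t1 (team_id=6) pairs with 6 row(s) of t2.
- t1 (team_id=4) pairs with 6 row(s) of t2.
- t1 (team_id=3) pairs with 3 row(s) of t2.
- t1 (team_id=6) pairs with 6 row(s) of t2.
- 3 row(s) from t2 found no t1 partner → padded with NULL.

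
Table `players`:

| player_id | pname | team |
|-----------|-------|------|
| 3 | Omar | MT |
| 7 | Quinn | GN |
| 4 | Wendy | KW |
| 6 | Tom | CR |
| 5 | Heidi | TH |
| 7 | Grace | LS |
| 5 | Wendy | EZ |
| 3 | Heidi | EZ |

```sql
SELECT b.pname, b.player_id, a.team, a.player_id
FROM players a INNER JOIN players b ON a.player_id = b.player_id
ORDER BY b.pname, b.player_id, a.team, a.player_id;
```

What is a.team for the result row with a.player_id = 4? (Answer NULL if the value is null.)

INNER JOIN keeps only pairs where the ON condition holds.
Matching on a.player_id = b.player_id.
- player_id=3: 2 matching b row(s), so 2 row(s) emitted.
- player_id=7: 2 matching b row(s), so 2 row(s) emitted.
- player_id=4: 1 matching b row(s), so 1 row(s) emitted.
- player_id=6: 1 matching b row(s), so 1 row(s) emitted.
- player_id=5: 2 matching b row(s), so 2 row(s) emitted.
- player_id=7: 2 matching b row(s), so 2 row(s) emitted.
- player_id=5: 2 matching b row(s), so 2 row(s) emitted.
- player_id=3: 2 matching b row(s), so 2 row(s) emitted.

KW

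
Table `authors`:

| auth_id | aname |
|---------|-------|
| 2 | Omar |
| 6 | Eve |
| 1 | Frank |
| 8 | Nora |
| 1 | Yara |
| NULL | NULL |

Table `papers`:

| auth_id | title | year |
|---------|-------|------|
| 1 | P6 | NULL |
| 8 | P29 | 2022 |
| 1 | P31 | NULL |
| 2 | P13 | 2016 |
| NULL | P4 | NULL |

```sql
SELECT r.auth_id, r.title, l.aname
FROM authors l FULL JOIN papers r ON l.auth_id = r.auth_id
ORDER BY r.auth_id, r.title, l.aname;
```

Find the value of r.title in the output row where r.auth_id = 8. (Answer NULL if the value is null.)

FULL OUTER JOIN keeps every row from both sides; unmatched rows get NULL for the other side's columns.
Matching on l.auth_id = r.auth_id. A NULL in a compared column never satisfies the condition.
Matched pairs: 6; unmatched l rows kept: 2; unmatched r rows kept: 1.

P29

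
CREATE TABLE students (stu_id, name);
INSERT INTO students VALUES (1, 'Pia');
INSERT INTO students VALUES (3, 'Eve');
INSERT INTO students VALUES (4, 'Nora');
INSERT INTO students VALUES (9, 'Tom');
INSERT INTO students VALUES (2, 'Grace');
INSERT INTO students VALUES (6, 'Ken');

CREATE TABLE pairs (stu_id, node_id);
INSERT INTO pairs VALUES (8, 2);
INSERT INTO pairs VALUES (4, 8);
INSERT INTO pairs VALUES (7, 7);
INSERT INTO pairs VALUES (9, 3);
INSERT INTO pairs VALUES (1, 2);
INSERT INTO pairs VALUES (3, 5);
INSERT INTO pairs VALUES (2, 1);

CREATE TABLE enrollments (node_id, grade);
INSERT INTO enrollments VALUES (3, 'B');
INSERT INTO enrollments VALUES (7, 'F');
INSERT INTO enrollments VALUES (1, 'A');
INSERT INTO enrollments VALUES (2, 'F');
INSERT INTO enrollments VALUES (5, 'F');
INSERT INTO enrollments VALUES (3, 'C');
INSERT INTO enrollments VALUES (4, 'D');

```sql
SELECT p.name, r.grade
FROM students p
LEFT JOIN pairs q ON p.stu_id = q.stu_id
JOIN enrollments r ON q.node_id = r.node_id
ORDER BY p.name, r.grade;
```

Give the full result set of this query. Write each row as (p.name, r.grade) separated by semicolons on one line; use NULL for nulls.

(Eve, F); (Grace, A); (Pia, F); (Tom, B); (Tom, C)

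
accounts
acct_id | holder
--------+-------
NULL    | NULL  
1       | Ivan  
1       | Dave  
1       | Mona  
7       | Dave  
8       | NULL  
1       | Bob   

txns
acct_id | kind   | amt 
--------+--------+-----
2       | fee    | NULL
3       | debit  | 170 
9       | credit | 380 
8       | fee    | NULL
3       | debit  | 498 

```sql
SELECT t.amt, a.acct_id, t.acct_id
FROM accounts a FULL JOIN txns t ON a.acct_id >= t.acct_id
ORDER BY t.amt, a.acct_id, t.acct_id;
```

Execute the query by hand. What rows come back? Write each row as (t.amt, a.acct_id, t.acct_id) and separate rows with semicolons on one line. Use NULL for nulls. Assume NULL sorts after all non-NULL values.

FULL OUTER JOIN keeps every row from both sides; unmatched rows get NULL for the other side's columns.
Matching on a.acct_id >= t.acct_id. A NULL in a compared column never satisfies the condition.
- a[0] acct_id=NULL → no match; kept with NULLs on the t side.
- a[1] acct_id=1 → no match; kept with NULLs on the t side.
- a[2] acct_id=1 → no match; kept with NULLs on the t side.
- a[3] acct_id=1 → no match; kept with NULLs on the t side.
- a[4] acct_id=7 → 3 match(es) in t → 3 row(s).
- a[5] acct_id=8 → 4 match(es) in t → 4 row(s).
- a[6] acct_id=1 → no match; kept with NULLs on the t side.
- 1 t row(s) had no a match → kept, a columns NULL.

(170, 7, 3); (170, 8, 3); (380, NULL, 9); (498, 7, 3); (498, 8, 3); (NULL, 1, NULL); (NULL, 1, NULL); (NULL, 1, NULL); (NULL, 1, NULL); (NULL, 7, 2); (NULL, 8, 2); (NULL, 8, 8); (NULL, NULL, NULL)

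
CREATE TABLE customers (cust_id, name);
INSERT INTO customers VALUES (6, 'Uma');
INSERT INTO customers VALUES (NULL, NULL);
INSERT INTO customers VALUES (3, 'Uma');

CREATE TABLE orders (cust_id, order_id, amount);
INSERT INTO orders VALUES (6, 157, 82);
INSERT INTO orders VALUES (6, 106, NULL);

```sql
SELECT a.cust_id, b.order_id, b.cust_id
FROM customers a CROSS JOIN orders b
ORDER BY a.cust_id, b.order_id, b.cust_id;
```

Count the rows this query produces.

CROSS JOIN pairs every row of `customers` with every row of `orders`: 3 × 2 = 6 rows.

6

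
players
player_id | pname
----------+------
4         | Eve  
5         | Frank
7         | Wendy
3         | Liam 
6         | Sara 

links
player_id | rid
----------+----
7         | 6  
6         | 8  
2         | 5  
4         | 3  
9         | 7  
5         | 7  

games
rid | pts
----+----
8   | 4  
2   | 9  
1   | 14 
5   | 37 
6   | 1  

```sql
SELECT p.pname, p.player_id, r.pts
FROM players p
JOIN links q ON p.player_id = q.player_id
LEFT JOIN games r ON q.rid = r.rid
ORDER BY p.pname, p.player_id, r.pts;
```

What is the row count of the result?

Evaluate left to right. First `players p INNER JOIN links q` on player_id: 4 row(s).
Then LEFT JOIN `games r` on rid: each of those 4 rows is kept; rows whose q.rid has no match in r get NULL for r's columns.
Result: 4 row(s).

4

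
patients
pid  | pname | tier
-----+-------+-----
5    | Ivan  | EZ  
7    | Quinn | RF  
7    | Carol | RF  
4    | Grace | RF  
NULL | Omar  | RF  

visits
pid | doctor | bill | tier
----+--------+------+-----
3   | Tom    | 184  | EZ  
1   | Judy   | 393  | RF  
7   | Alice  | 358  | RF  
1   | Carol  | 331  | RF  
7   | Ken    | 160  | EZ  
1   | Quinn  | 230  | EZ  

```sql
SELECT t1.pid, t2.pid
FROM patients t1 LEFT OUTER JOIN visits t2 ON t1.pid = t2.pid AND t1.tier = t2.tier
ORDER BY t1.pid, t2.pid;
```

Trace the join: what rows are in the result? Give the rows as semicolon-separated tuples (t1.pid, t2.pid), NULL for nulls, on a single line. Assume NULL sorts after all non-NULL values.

(4, NULL); (5, NULL); (7, 7); (7, 7); (NULL, NULL)

LEFT JOIN keeps every row from `patients`; unmatched rows get NULL for `visits`'s columns.
Matching on t1.pid = t2.pid AND t1.tier = t2.tier. A NULL in a compared column never satisfies the condition.
Matched pairs: 2; unmatched t1 rows kept: 3.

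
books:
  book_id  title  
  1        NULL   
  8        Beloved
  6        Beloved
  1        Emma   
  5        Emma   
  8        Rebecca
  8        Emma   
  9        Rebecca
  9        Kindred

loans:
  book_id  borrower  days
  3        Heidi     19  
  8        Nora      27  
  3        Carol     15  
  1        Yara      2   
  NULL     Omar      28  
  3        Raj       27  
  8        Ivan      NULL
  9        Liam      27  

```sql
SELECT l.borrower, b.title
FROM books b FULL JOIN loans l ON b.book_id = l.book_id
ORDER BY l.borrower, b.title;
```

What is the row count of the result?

16

FULL OUTER JOIN keeps every row from both sides; unmatched rows get NULL for the other side's columns.
Matching on b.book_id = l.book_id. A NULL in a compared column never satisfies the condition.
Matched pairs: 10; unmatched b rows kept: 2; unmatched l rows kept: 4.
Total: 10 matched + 6 padded = 16 rows.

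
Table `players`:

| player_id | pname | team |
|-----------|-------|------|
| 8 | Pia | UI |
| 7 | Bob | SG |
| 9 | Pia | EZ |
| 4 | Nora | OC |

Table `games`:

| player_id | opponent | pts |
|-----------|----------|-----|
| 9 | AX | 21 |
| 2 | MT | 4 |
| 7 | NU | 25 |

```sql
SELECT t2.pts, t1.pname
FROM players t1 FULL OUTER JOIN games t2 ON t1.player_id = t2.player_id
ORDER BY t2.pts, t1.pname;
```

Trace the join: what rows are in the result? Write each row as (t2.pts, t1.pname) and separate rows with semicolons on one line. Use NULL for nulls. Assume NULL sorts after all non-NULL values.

FULL OUTER JOIN keeps every row from both sides; unmatched rows get NULL for the other side's columns.
Matching on t1.player_id = t2.player_id.
Matched pairs: 2; unmatched t1 rows kept: 2; unmatched t2 rows kept: 1.

(4, NULL); (21, Pia); (25, Bob); (NULL, Nora); (NULL, Pia)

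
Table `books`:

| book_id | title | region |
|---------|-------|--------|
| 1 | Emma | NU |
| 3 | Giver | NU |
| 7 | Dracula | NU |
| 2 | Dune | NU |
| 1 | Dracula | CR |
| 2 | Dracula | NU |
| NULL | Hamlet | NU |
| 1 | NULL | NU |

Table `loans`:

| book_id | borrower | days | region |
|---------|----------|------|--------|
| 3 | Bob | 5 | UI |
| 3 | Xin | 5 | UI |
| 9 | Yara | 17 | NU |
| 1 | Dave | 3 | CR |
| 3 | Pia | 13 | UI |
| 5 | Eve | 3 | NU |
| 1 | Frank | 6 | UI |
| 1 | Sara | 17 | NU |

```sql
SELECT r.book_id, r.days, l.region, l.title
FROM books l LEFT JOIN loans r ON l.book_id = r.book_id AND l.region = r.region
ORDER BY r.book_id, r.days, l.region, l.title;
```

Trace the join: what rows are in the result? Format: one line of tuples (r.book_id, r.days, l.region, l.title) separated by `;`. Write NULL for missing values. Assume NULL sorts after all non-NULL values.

LEFT JOIN keeps every row from `books`; unmatched rows get NULL for `loans`'s columns.
Matching on l.book_id = r.book_id AND l.region = r.region. A NULL in a compared column never satisfies the condition.
- l row (book_id=1, region=NU): matches 1 r row(s) → 1 output row(s).
- l row (book_id=3, region=NU): no match → kept, r columns NULL.
- l row (book_id=7, region=NU): no match → kept, r columns NULL.
- l row (book_id=2, region=NU): no match → kept, r columns NULL.
- l row (book_id=1, region=CR): matches 1 r row(s) → 1 output row(s).
- l row (book_id=2, region=NU): no match → kept, r columns NULL.
- l row (book_id=NULL, region=NU): no match → kept, r columns NULL.
- l row (book_id=1, region=NU): matches 1 r row(s) → 1 output row(s).
After projecting and ordering:
r.book_id | r.days | l.region | l.title
1 | 3 | CR | Dracula
1 | 17 | NU | Emma
1 | 17 | NU | NULL
NULL | NULL | NU | Dracula
NULL | NULL | NU | Dracula
NULL | NULL | NU | Dune
NULL | NULL | NU | Giver
NULL | NULL | NU | Hamlet

(1, 3, CR, Dracula); (1, 17, NU, Emma); (1, 17, NU, NULL); (NULL, NULL, NU, Dracula); (NULL, NULL, NU, Dracula); (NULL, NULL, NU, Dune); (NULL, NULL, NU, Giver); (NULL, NULL, NU, Hamlet)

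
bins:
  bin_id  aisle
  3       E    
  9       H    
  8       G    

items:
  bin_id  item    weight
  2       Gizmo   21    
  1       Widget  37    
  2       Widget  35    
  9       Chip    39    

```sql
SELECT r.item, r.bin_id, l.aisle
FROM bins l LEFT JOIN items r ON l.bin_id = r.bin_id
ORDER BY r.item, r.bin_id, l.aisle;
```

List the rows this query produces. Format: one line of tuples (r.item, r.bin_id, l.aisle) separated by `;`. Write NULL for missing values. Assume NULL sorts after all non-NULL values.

LEFT JOIN keeps every row from `bins`; unmatched rows get NULL for `items`'s columns.
Matching on l.bin_id = r.bin_id.
- l row (bin_id=3): no match → kept, r columns NULL.
- l row (bin_id=9): matches 1 r row(s) → 1 output row(s).
- l row (bin_id=8): no match → kept, r columns NULL.
After projecting and ordering:
r.item | r.bin_id | l.aisle
Chip | 9 | H
NULL | NULL | E
NULL | NULL | G

(Chip, 9, H); (NULL, NULL, E); (NULL, NULL, G)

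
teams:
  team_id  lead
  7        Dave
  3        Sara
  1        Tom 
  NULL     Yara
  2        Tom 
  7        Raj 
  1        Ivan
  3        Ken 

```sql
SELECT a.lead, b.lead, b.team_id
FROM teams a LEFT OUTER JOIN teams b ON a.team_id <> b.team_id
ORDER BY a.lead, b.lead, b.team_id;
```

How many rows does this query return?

LEFT JOIN keeps every row from `teams a`; unmatched rows get NULL for `teams b`'s columns.
Matching on a.team_id <> b.team_id. A NULL in a compared column never satisfies the condition.
- a (team_id=7) pairs with 5 row(s) of b.
- a (team_id=3) pairs with 5 row(s) of b.
- a (team_id=1) pairs with 5 row(s) of b.
- a (team_id=NULL) has no partner → padded with NULL.
- a (team_id=2) pairs with 6 row(s) of b.
- a (team_id=7) pairs with 5 row(s) of b.
- a (team_id=1) pairs with 5 row(s) of b.
- a (team_id=3) pairs with 5 row(s) of b.
Total: 36 matched + 1 padded = 37 rows.

37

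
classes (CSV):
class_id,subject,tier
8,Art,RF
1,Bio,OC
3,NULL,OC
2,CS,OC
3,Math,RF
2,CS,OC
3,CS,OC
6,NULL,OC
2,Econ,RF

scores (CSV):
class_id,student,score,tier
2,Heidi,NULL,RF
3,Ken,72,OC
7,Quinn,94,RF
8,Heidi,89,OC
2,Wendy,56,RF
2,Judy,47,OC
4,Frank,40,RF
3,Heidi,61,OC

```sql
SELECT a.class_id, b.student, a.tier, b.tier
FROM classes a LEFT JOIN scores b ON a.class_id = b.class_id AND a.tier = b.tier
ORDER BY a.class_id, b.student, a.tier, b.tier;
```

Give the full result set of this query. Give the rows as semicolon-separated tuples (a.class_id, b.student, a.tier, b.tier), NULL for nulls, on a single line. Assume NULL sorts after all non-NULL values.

(1, NULL, OC, NULL); (2, Heidi, RF, RF); (2, Judy, OC, OC); (2, Judy, OC, OC); (2, Wendy, RF, RF); (3, Heidi, OC, OC); (3, Heidi, OC, OC); (3, Ken, OC, OC); (3, Ken, OC, OC); (3, NULL, RF, NULL); (6, NULL, OC, NULL); (8, NULL, RF, NULL)

LEFT JOIN keeps every row from `classes`; unmatched rows get NULL for `scores`'s columns.
Matching on a.class_id = b.class_id AND a.tier = b.tier.
Matched pairs: 8; unmatched a rows kept: 4.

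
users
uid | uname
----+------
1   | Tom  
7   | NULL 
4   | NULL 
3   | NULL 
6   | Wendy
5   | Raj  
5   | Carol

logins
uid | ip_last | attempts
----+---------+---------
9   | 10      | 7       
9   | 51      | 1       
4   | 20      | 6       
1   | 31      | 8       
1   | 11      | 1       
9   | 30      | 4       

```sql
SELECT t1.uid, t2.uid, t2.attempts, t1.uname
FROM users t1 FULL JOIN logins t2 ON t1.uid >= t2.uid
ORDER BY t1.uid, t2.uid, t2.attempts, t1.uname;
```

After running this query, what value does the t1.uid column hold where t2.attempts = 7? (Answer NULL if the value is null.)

FULL OUTER JOIN keeps every row from both sides; unmatched rows get NULL for the other side's columns.
Matching on t1.uid >= t2.uid.
Matched pairs: 19; unmatched t1 rows kept: 0; unmatched t2 rows kept: 3.

NULL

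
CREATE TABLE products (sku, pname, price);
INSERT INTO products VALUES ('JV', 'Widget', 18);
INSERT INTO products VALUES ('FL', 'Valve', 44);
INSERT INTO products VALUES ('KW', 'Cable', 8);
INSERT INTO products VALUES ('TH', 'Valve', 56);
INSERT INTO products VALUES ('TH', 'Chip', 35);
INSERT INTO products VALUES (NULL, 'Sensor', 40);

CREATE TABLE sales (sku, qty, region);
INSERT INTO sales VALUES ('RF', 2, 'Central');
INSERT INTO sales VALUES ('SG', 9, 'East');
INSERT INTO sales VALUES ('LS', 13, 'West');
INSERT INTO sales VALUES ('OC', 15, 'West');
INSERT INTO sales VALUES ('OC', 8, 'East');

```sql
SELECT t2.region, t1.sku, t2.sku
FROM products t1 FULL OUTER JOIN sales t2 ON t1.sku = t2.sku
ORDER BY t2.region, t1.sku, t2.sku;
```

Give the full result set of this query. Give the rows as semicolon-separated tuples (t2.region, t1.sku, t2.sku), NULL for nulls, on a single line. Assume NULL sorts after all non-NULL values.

FULL OUTER JOIN keeps every row from both sides; unmatched rows get NULL for the other side's columns.
Matching on t1.sku = t2.sku. A NULL in a compared column never satisfies the condition.
- t1[0] sku=JV → no match; kept with NULLs on the t2 side.
- t1[1] sku=FL → no match; kept with NULLs on the t2 side.
- t1[2] sku=KW → no match; kept with NULLs on the t2 side.
- t1[3] sku=TH → no match; kept with NULLs on the t2 side.
- t1[4] sku=TH → no match; kept with NULLs on the t2 side.
- t1[5] sku=NULL → no match; kept with NULLs on the t2 side.
- 5 t2 row(s) had no t1 match → kept, t1 columns NULL.

(Central, NULL, RF); (East, NULL, OC); (East, NULL, SG); (West, NULL, LS); (West, NULL, OC); (NULL, FL, NULL); (NULL, JV, NULL); (NULL, KW, NULL); (NULL, TH, NULL); (NULL, TH, NULL); (NULL, NULL, NULL)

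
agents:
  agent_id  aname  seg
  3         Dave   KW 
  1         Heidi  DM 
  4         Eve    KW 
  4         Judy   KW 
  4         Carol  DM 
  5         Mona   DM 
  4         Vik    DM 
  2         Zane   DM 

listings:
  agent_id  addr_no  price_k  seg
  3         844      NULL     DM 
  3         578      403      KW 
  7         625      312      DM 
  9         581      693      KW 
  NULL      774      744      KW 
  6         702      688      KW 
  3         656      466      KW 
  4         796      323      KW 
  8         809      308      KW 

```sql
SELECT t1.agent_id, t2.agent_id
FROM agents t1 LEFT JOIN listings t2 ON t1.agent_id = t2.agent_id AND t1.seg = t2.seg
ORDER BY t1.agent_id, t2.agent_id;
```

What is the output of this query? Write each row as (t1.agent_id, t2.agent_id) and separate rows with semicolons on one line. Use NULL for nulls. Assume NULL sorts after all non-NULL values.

LEFT JOIN keeps every row from `agents`; unmatched rows get NULL for `listings`'s columns.
Matching on t1.agent_id = t2.agent_id AND t1.seg = t2.seg. A NULL in a compared column never satisfies the condition.
- t1 (agent_id=3, seg=KW) pairs with 2 row(s) of t2.
- t1 (agent_id=1, seg=DM) has no partner → padded with NULL.
- t1 (agent_id=4, seg=KW) pairs with 1 row(s) of t2.
- t1 (agent_id=4, seg=KW) pairs with 1 row(s) of t2.
- t1 (agent_id=4, seg=DM) has no partner → padded with NULL.
- t1 (agent_id=5, seg=DM) has no partner → padded with NULL.
- t1 (agent_id=4, seg=DM) has no partner → padded with NULL.
- t1 (agent_id=2, seg=DM) has no partner → padded with NULL.
After projecting and ordering:
t1.agent_id | t2.agent_id
1 | NULL
2 | NULL
3 | 3
3 | 3
4 | 4
4 | 4
4 | NULL
4 | NULL
5 | NULL

(1, NULL); (2, NULL); (3, 3); (3, 3); (4, 4); (4, 4); (4, NULL); (4, NULL); (5, NULL)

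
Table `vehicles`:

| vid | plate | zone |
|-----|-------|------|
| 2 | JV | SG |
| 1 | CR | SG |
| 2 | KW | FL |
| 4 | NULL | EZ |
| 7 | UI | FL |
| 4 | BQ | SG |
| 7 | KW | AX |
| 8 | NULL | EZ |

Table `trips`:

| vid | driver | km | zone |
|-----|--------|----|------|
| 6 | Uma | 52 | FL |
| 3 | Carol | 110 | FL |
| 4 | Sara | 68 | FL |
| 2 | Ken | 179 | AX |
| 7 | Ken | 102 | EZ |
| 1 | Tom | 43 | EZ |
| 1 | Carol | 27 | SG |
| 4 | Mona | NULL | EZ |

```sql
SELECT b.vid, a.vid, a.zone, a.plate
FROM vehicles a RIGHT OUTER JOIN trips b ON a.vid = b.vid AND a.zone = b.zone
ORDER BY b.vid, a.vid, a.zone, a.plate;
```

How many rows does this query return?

8

RIGHT JOIN keeps every row from `trips`; unmatched rows get NULL for `vehicles`'s columns.
Matching on a.vid = b.vid AND a.zone = b.zone.
- a[0] vid=2, zone=SG → no match.
- a[1] vid=1, zone=SG → 1 match(es) in b → 1 row(s).
- a[2] vid=2, zone=FL → no match.
- a[3] vid=4, zone=EZ → 1 match(es) in b → 1 row(s).
- a[4] vid=7, zone=FL → no match.
- a[5] vid=4, zone=SG → no match.
- a[6] vid=7, zone=AX → no match.
- a[7] vid=8, zone=EZ → no match.
- 6 b row(s) had no a match → kept, a columns NULL.
Total: 2 matched + 6 padded = 8 rows.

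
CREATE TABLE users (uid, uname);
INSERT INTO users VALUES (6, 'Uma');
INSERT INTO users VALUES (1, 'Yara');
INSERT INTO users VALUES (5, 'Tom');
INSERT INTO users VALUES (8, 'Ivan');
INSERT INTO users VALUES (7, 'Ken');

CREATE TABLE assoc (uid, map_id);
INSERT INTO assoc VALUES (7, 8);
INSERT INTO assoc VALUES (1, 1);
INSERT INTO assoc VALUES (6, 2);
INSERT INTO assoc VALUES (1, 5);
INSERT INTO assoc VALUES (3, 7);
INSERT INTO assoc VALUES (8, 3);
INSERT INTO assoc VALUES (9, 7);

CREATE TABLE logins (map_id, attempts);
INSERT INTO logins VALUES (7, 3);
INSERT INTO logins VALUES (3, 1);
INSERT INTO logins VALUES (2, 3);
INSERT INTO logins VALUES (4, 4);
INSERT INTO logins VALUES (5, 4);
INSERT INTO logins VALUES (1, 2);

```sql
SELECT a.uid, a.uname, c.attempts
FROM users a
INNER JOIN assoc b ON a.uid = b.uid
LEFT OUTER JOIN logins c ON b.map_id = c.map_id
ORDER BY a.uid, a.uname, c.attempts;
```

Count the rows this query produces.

5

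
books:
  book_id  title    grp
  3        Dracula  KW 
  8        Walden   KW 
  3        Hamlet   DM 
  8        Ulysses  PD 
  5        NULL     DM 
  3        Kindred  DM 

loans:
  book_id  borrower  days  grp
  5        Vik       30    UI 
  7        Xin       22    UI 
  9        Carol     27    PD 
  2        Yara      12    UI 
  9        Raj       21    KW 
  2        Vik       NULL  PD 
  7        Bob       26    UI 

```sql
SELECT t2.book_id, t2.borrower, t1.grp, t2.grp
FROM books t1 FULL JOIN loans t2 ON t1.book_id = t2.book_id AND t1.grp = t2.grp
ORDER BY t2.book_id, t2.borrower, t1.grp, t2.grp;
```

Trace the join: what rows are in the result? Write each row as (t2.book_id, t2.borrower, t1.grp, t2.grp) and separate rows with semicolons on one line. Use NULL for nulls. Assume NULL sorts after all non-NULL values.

(2, Vik, NULL, PD); (2, Yara, NULL, UI); (5, Vik, NULL, UI); (7, Bob, NULL, UI); (7, Xin, NULL, UI); (9, Carol, NULL, PD); (9, Raj, NULL, KW); (NULL, NULL, DM, NULL); (NULL, NULL, DM, NULL); (NULL, NULL, DM, NULL); (NULL, NULL, KW, NULL); (NULL, NULL, KW, NULL); (NULL, NULL, PD, NULL)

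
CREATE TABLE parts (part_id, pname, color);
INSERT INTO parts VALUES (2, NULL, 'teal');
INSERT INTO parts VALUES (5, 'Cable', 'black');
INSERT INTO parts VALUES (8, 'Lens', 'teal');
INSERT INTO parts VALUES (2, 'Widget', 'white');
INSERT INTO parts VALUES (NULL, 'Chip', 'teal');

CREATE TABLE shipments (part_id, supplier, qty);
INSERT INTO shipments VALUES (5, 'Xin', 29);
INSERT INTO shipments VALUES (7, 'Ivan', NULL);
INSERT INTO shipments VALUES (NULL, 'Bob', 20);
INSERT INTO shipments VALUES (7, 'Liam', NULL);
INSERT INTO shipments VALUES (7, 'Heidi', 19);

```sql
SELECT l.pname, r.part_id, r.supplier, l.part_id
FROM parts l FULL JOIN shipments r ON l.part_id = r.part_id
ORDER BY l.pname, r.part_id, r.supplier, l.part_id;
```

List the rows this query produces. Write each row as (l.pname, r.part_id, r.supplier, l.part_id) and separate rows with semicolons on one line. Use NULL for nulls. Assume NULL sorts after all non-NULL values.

(Cable, 5, Xin, 5); (Chip, NULL, NULL, NULL); (Lens, NULL, NULL, 8); (Widget, NULL, NULL, 2); (NULL, 7, Heidi, NULL); (NULL, 7, Ivan, NULL); (NULL, 7, Liam, NULL); (NULL, NULL, Bob, NULL); (NULL, NULL, NULL, 2)

FULL OUTER JOIN keeps every row from both sides; unmatched rows get NULL for the other side's columns.
Matching on l.part_id = r.part_id. A NULL in a compared column never satisfies the condition.
- l row (part_id=2): no match → kept, r columns NULL.
- l row (part_id=5): matches 1 r row(s) → 1 output row(s).
- l row (part_id=8): no match → kept, r columns NULL.
- l row (part_id=2): no match → kept, r columns NULL.
- l row (part_id=NULL): no match → kept, r columns NULL.
- 4 r row(s) had no l match → kept, l columns NULL.
After projecting and ordering:
l.pname | r.part_id | r.supplier | l.part_id
Cable | 5 | Xin | 5
Chip | NULL | NULL | NULL
Lens | NULL | NULL | 8
Widget | NULL | NULL | 2
NULL | 7 | Heidi | NULL
NULL | 7 | Ivan | NULL
NULL | 7 | Liam | NULL
NULL | NULL | Bob | NULL
NULL | NULL | NULL | 2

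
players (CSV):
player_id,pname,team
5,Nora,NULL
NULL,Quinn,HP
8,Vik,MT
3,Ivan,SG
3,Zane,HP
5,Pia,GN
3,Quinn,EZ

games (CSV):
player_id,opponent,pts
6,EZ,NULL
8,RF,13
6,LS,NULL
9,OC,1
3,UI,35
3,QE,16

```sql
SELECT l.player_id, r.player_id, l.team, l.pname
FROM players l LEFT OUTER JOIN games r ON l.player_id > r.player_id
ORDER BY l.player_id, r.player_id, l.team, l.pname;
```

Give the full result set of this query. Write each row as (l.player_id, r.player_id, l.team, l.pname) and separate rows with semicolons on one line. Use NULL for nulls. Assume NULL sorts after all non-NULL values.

(3, NULL, EZ, Quinn); (3, NULL, HP, Zane); (3, NULL, SG, Ivan); (5, 3, GN, Pia); (5, 3, GN, Pia); (5, 3, NULL, Nora); (5, 3, NULL, Nora); (8, 3, MT, Vik); (8, 3, MT, Vik); (8, 6, MT, Vik); (8, 6, MT, Vik); (NULL, NULL, HP, Quinn)

LEFT JOIN keeps every row from `players`; unmatched rows get NULL for `games`'s columns.
Matching on l.player_id > r.player_id. A NULL in a compared column never satisfies the condition.
- l row (player_id=5): matches 2 r row(s) → 2 output row(s).
- l row (player_id=NULL): no match → kept, r columns NULL.
- l row (player_id=8): matches 4 r row(s) → 4 output row(s).
- l row (player_id=3): no match → kept, r columns NULL.
- l row (player_id=3): no match → kept, r columns NULL.
- l row (player_id=5): matches 2 r row(s) → 2 output row(s).
- l row (player_id=3): no match → kept, r columns NULL.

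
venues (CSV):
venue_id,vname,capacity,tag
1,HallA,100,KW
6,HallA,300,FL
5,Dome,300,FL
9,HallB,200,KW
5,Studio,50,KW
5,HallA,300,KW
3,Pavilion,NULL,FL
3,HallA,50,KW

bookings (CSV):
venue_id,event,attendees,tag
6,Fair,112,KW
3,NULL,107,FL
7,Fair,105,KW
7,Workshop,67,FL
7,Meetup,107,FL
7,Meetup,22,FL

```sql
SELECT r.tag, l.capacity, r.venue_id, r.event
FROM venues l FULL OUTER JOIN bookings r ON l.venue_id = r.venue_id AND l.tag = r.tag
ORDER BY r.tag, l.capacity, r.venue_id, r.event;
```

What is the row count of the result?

13

FULL OUTER JOIN keeps every row from both sides; unmatched rows get NULL for the other side's columns.
Matching on l.venue_id = r.venue_id AND l.tag = r.tag.
- venue_id=1, tag=KW: no r row matches, row kept with r columns NULL.
- venue_id=6, tag=FL: no r row matches, row kept with r columns NULL.
- venue_id=5, tag=FL: no r row matches, row kept with r columns NULL.
- venue_id=9, tag=KW: no r row matches, row kept with r columns NULL.
- venue_id=5, tag=KW: no r row matches, row kept with r columns NULL.
- venue_id=5, tag=KW: no r row matches, row kept with r columns NULL.
- venue_id=3, tag=FL: 1 matching r row(s), so 1 row(s) emitted.
- venue_id=3, tag=KW: no r row matches, row kept with r columns NULL.
- plus 5 unmatched r row(s), each kept with NULL l columns.
Total: 1 matched + 12 padded = 13 rows.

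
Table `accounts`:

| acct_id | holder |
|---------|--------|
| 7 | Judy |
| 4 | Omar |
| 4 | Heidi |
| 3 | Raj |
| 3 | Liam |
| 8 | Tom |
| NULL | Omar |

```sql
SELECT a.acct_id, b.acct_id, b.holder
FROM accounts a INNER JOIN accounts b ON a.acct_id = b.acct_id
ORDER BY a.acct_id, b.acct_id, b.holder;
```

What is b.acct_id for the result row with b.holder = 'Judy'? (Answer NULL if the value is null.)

7

INNER JOIN keeps only pairs where the ON condition holds.
Matching on a.acct_id = b.acct_id. A NULL in a compared column never satisfies the condition.
Matched pairs: 10.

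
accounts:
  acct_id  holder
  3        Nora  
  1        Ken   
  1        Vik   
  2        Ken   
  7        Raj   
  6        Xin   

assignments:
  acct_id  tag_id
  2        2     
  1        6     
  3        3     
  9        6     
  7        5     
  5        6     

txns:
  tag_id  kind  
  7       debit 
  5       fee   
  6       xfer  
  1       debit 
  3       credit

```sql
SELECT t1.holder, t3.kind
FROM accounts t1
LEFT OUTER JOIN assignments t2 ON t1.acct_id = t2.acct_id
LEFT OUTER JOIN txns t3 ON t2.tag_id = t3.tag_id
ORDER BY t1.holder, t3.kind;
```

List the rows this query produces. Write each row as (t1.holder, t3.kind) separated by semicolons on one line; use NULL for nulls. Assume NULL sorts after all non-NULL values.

Evaluate left to right. First `accounts t1 LEFT JOIN assignments t2` on acct_id: 6 row(s).
Then LEFT JOIN `txns t3` on tag_id: each of those 6 rows is kept; rows whose t2.tag_id has no match in t3 get NULL for t3's columns.

(Ken, xfer); (Ken, NULL); (Nora, credit); (Raj, fee); (Vik, xfer); (Xin, NULL)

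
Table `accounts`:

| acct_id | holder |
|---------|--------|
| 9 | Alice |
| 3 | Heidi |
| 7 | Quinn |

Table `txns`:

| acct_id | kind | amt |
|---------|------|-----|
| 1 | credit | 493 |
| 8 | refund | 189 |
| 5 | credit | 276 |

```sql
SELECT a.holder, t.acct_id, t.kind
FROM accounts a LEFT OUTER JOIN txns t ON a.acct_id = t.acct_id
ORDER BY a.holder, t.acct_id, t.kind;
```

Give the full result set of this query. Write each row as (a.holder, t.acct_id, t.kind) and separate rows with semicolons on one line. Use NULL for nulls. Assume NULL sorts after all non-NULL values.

LEFT JOIN keeps every row from `accounts`; unmatched rows get NULL for `txns`'s columns.
Matching on a.acct_id = t.acct_id.
- a row (acct_id=9): no match → kept, t columns NULL.
- a row (acct_id=3): no match → kept, t columns NULL.
- a row (acct_id=7): no match → kept, t columns NULL.
After projecting and ordering:
a.holder | t.acct_id | t.kind
Alice | NULL | NULL
Heidi | NULL | NULL
Quinn | NULL | NULL

(Alice, NULL, NULL); (Heidi, NULL, NULL); (Quinn, NULL, NULL)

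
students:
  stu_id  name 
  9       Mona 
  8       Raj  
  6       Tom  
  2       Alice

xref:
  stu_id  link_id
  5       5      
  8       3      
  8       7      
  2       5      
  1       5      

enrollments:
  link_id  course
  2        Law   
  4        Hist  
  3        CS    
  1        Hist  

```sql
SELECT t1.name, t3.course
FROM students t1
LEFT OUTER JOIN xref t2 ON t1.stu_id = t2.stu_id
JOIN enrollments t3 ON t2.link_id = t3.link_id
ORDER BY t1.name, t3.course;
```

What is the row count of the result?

1

Step 1 — t1 LEFT JOIN t2 on stu_id → 5 row(s).
Then INNER JOIN `enrollments t3` on link_id: keep only rows whose t2.link_id appears in t3.
Result: 1 row(s).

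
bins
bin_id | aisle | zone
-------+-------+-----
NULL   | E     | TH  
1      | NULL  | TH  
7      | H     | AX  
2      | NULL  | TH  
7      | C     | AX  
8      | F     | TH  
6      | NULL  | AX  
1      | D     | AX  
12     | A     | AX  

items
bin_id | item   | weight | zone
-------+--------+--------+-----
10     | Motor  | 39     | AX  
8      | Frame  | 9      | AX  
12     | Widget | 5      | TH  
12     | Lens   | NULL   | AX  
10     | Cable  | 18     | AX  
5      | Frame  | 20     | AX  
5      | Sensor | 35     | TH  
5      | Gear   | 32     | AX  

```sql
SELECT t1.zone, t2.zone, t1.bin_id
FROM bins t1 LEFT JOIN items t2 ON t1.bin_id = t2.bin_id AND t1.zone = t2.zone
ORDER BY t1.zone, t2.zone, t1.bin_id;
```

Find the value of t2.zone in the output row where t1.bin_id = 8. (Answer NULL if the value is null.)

LEFT JOIN keeps every row from `bins`; unmatched rows get NULL for `items`'s columns.
Matching on t1.bin_id = t2.bin_id AND t1.zone = t2.zone. A NULL in a compared column never satisfies the condition.
Matched pairs: 1; unmatched t1 rows kept: 8.

NULL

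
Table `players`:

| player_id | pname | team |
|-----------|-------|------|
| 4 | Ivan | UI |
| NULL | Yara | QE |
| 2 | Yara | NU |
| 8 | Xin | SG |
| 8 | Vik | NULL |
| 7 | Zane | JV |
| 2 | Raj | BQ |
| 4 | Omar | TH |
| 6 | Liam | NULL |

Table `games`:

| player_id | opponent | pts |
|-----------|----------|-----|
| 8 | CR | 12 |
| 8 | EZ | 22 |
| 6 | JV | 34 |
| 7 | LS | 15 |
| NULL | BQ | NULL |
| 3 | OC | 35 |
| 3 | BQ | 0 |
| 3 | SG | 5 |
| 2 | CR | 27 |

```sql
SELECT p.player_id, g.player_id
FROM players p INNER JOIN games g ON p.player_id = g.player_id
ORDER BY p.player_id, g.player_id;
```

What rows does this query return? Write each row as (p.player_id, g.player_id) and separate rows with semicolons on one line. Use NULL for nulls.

(2, 2); (2, 2); (6, 6); (7, 7); (8, 8); (8, 8); (8, 8); (8, 8)

INNER JOIN keeps only pairs where the ON condition holds.
Matching on p.player_id = g.player_id. A NULL in a compared column never satisfies the condition.
- p row (player_id=4): no match → dropped.
- p row (player_id=NULL): no match → dropped.
- p row (player_id=2): matches 1 g row(s) → 1 output row(s).
- p row (player_id=8): matches 2 g row(s) → 2 output row(s).
- p row (player_id=8): matches 2 g row(s) → 2 output row(s).
- p row (player_id=7): matches 1 g row(s) → 1 output row(s).
- p row (player_id=2): matches 1 g row(s) → 1 output row(s).
- p row (player_id=4): no match → dropped.
- p row (player_id=6): matches 1 g row(s) → 1 output row(s).
After projecting and ordering:
p.player_id | g.player_id
2 | 2
2 | 2
6 | 6
7 | 7
8 | 8
8 | 8
8 | 8
8 | 8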